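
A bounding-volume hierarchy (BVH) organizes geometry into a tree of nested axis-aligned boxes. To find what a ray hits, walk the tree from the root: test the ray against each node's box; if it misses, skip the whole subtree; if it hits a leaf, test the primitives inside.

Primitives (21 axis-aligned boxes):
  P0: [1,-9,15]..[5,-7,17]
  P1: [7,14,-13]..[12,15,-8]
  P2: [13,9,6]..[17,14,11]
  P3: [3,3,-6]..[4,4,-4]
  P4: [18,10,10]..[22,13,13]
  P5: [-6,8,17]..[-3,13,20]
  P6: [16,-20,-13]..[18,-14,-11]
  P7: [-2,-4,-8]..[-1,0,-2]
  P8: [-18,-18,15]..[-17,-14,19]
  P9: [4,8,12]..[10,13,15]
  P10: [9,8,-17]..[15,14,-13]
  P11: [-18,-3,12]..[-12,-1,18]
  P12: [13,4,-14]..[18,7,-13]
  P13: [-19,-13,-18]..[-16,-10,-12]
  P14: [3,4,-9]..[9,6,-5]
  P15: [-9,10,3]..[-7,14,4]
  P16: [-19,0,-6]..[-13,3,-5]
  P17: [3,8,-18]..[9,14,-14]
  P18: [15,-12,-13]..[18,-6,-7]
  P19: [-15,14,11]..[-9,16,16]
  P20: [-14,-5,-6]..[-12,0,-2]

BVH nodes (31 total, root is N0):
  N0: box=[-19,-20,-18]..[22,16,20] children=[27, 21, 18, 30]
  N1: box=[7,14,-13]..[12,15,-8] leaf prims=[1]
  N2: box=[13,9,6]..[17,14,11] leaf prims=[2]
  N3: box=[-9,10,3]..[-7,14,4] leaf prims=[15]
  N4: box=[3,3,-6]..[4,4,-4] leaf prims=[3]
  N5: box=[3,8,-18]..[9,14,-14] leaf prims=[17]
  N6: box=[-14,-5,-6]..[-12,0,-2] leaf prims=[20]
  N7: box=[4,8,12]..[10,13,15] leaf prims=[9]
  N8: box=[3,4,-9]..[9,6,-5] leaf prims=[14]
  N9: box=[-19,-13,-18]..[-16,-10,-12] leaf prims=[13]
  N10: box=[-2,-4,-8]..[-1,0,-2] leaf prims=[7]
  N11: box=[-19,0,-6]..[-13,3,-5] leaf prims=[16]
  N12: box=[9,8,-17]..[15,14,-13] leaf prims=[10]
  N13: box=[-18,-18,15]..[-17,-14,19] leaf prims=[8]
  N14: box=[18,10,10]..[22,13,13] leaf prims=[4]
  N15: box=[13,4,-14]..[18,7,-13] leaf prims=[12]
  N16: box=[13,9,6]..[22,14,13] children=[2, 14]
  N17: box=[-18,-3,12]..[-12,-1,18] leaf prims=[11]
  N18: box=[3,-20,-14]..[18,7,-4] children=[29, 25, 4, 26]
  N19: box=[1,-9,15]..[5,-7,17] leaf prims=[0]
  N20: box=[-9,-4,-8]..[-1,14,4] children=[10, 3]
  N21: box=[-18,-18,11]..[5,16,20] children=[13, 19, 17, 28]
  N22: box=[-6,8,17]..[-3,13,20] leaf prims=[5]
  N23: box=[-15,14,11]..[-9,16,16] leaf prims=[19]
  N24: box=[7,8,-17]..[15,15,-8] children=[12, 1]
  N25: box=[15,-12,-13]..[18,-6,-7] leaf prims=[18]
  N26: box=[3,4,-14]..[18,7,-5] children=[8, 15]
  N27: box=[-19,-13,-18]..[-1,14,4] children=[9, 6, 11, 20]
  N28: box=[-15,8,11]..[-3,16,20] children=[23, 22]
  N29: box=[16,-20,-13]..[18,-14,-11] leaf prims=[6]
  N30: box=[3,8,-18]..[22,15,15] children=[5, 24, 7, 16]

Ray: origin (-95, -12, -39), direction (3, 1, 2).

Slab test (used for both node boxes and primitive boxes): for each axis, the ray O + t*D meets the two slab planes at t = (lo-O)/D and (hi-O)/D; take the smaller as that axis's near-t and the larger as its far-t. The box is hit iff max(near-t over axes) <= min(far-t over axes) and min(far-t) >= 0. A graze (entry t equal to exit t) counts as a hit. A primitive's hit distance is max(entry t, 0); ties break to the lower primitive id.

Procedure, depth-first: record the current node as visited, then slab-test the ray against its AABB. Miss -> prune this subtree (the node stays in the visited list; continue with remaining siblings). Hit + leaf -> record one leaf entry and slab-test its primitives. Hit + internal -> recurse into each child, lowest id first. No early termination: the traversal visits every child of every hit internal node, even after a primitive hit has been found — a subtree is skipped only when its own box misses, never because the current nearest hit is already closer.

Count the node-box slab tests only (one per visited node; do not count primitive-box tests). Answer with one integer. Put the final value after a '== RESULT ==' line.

Trace the traversal:
N0 x:[76/3,39] y:[-8,28] z:[21/2,59/2] -> hit [76/3,28], descend [18, 21, 27, 30]
  N18 x:[98/3,113/3] y:[-8,19] z:[25/2,35/2] -> miss, prune
  N21 x:[77/3,100/3] y:[-6,28] z:[25,59/2] -> hit [77/3,28], descend [13, 17, 19, 28]
    N13 x:[77/3,26] y:[-6,-2] z:[27,29] -> miss, prune
    N17 x:[77/3,83/3] y:[9,11] z:[51/2,57/2] -> miss, prune
    N19 x:[32,100/3] y:[3,5] z:[27,28] -> miss, prune
    N28 x:[80/3,92/3] y:[20,28] z:[25,59/2] -> hit [80/3,28], descend [22, 23]
      N22 x:[89/3,92/3] y:[20,25] z:[28,59/2] -> miss, prune
      N23 x:[80/3,86/3] y:[26,28] z:[25,55/2] -> hit [80/3,55/2] leaf, test {P19@t=80/3}
  N27 x:[76/3,94/3] y:[-1,26] z:[21/2,43/2] -> miss, prune
  N30 x:[98/3,39] y:[20,27] z:[21/2,27] -> miss, prune

Summary -> nodes [0, 18, 21, 13, 17, 19, 28, 22, 23, 27, 30]; box-tests=11; leaf-entries=1; first=P19

== RESULT ==
11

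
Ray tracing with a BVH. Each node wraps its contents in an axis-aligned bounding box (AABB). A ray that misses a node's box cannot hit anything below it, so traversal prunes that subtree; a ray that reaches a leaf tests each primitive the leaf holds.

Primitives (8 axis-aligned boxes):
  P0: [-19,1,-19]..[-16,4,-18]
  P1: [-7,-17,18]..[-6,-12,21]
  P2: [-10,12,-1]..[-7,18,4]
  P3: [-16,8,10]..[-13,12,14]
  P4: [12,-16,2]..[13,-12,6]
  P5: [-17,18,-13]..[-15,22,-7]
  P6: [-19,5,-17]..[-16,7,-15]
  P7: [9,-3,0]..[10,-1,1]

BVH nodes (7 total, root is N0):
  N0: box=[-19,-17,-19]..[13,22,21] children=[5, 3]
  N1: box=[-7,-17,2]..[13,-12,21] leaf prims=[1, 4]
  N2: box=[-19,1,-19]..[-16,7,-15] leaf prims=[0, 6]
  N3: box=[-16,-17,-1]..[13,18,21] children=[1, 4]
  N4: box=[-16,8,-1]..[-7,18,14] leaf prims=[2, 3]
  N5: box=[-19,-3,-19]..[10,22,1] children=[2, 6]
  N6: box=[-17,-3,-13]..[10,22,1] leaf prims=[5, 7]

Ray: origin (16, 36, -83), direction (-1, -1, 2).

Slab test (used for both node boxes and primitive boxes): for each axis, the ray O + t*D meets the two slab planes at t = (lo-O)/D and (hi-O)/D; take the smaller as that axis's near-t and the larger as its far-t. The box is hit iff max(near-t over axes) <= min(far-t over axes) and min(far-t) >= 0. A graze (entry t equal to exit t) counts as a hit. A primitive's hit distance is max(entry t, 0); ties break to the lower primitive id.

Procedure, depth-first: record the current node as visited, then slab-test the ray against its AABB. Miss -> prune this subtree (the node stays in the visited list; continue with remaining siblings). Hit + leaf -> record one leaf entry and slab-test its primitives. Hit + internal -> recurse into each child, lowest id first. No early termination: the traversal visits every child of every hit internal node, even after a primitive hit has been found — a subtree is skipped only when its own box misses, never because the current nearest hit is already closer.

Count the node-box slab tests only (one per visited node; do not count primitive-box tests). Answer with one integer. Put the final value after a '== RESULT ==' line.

Traverse from the root:
N0 x:[3,35] y:[14,53] z:[32,52] -> hit [32,35], descend [3, 5]
  N3 x:[3,32] y:[18,53] z:[41,52] -> miss, prune
  N5 x:[6,35] y:[14,39] z:[32,42] -> hit [32,35], descend [2, 6]
    N2 x:[32,35] y:[29,35] z:[32,34] -> hit [32,34] leaf, test {P0@t=32, P6(miss)}
    N6 x:[6,33] y:[14,39] z:[35,42] -> miss, prune

order=[0, 3, 5, 2, 6]  |boxes|=5  |leaves|=1  hit=P0

== RESULT ==
5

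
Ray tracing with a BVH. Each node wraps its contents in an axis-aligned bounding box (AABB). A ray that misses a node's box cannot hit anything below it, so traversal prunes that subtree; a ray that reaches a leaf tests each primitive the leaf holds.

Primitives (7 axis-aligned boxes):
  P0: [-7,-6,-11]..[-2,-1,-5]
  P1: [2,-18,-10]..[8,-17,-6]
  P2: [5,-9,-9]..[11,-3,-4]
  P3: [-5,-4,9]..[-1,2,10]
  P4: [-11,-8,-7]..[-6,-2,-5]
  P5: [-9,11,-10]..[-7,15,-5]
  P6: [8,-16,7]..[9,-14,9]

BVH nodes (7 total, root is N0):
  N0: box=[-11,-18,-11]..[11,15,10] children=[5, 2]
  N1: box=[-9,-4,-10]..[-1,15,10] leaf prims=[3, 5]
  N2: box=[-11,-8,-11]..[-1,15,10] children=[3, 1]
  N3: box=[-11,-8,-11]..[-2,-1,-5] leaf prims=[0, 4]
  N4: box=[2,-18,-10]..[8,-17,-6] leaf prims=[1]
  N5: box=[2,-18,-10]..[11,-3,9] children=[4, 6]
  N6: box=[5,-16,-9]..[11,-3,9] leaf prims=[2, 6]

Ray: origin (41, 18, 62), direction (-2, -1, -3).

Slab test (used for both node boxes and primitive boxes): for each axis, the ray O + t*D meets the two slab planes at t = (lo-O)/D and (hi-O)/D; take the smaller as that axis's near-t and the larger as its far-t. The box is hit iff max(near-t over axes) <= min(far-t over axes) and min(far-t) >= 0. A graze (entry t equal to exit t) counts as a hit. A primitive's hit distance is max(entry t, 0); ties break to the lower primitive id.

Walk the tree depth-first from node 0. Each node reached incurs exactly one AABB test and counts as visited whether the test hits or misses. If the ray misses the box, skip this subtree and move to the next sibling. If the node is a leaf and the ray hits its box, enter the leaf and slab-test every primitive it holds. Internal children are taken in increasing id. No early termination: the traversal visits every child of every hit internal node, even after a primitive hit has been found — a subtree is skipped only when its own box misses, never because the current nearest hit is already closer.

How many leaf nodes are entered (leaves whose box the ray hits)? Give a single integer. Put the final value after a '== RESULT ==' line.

Trace the traversal:
N0 x:[15,26] y:[3,36] z:[52/3,73/3] -> hit [52/3,73/3], descend [2, 5]
  N2 x:[21,26] y:[3,26] z:[52/3,73/3] -> hit [21,73/3], descend [1, 3]
    N1 x:[21,25] y:[3,22] z:[52/3,24] -> hit [21,22] leaf, test {P3(miss), P5(miss)}
    N3 x:[43/2,26] y:[19,26] z:[67/3,73/3] -> hit [67/3,73/3] leaf, test {P0@t=67/3, P4(miss)}
  N5 x:[15,39/2] y:[21,36] z:[53/3,24] -> miss, prune

Visited [0, 2, 1, 3, 5]. Tests: 5 box, 2 leaf. Nearest: P0.

== RESULT ==
2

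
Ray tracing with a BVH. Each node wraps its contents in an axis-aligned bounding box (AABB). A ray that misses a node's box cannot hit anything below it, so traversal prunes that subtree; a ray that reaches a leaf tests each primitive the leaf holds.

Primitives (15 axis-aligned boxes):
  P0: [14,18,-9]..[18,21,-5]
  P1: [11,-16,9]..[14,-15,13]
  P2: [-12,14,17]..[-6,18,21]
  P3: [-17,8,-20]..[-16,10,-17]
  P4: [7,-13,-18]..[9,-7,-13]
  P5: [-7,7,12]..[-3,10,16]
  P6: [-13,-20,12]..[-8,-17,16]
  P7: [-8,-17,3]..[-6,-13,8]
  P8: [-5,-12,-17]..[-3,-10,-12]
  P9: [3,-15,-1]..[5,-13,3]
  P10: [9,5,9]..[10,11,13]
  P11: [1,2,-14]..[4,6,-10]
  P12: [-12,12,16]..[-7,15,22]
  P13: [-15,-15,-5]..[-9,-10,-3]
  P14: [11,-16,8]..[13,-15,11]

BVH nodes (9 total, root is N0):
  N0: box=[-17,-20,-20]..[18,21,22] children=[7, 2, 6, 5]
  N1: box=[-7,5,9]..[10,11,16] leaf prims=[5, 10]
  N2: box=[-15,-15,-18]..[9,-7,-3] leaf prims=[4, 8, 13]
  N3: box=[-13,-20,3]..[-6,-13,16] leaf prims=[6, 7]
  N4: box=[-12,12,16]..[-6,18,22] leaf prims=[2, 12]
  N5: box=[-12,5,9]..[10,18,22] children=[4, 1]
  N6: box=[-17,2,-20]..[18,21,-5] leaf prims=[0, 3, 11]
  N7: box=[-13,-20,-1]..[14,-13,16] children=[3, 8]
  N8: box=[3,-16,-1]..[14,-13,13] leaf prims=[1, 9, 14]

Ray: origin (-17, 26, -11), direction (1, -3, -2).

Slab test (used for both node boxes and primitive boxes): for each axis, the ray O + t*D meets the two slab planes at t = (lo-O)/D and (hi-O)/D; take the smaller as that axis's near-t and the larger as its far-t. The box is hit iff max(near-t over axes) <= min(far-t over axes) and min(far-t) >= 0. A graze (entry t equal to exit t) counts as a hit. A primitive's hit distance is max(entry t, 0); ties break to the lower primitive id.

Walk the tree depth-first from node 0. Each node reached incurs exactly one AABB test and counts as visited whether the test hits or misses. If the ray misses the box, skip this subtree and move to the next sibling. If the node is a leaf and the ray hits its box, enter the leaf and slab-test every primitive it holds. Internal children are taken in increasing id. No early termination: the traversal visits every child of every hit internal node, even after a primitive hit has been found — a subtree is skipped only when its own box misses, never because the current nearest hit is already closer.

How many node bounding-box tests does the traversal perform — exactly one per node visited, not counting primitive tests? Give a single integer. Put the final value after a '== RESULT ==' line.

Traverse from the root:
N0 x:[0,35] y:[5/3,46/3] z:[-33/2,9/2] -> hit [5/3,9/2], descend [2, 5, 6, 7]
  N2 x:[2,26] y:[11,41/3] z:[-4,7/2] -> miss, prune
  N5 x:[5,27] y:[8/3,7] z:[-33/2,-10] -> miss, prune
  N6 x:[0,35] y:[5/3,8] z:[-3,9/2] -> hit [5/3,9/2] leaf, test {P0(miss), P3(miss), P11(miss)}
  N7 x:[4,31] y:[13,46/3] z:[-27/2,-5] -> miss, prune

order=[0, 2, 5, 6, 7]  |boxes|=5  |leaves|=1  hit=miss

== RESULT ==
5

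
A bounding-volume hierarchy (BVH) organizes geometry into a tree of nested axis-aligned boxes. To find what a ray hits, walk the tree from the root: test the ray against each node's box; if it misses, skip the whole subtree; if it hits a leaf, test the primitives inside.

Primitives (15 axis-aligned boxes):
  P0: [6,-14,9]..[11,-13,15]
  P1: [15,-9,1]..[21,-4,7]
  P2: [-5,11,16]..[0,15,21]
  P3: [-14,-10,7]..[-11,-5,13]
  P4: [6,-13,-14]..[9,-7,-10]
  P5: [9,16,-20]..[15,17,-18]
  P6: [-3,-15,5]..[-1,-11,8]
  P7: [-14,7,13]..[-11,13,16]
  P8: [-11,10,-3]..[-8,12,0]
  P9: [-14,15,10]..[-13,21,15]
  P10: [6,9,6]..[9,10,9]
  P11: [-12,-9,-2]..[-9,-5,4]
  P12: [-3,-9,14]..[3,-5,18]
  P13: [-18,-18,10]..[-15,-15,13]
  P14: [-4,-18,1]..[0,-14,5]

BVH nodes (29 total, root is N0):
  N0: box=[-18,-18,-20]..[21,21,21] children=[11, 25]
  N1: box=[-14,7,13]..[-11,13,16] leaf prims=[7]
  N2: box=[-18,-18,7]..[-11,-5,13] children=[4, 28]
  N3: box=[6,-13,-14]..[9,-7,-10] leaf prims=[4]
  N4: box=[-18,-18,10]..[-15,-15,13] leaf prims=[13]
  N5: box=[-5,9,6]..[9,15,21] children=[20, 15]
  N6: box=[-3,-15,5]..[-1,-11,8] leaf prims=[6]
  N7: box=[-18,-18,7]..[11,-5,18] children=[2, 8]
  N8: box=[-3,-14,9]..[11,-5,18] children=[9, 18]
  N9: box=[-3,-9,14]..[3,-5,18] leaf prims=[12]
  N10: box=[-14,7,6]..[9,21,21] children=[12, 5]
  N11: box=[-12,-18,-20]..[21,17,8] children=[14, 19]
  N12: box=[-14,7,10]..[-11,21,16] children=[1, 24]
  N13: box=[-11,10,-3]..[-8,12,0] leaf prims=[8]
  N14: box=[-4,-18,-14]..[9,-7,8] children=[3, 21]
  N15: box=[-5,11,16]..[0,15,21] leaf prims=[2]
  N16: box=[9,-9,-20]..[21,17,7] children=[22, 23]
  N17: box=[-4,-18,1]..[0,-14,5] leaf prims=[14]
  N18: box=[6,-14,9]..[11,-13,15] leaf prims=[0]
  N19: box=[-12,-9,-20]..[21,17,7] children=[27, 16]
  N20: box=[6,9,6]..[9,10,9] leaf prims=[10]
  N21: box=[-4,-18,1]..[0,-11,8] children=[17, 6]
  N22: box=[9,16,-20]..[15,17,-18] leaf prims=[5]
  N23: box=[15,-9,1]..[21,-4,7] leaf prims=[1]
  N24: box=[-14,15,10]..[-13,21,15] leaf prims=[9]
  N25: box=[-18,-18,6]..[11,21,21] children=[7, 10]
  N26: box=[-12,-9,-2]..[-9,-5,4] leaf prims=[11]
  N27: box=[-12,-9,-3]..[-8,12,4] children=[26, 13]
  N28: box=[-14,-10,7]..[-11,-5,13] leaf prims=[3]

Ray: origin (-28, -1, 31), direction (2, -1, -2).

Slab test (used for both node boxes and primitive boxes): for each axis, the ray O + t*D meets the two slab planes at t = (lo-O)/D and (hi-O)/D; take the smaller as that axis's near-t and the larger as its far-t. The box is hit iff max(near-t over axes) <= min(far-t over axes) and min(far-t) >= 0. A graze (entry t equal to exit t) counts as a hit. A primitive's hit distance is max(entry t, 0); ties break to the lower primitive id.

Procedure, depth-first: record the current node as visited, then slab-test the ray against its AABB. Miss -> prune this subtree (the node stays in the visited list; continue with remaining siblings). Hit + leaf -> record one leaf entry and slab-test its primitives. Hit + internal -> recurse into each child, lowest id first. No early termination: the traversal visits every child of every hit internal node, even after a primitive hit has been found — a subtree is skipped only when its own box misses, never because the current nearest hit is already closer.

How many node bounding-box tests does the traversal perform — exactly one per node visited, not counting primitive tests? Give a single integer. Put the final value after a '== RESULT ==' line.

Walk:
N0 x:[5,49/2] y:[-22,17] z:[5,51/2] -> hit [5,17], descend [11, 25]
  N11 x:[8,49/2] y:[-18,17] z:[23/2,51/2] -> hit [23/2,17], descend [14, 19]
    N14 x:[12,37/2] y:[6,17] z:[23/2,45/2] -> hit [12,17], descend [3, 21]
      N3 x:[17,37/2] y:[6,12] z:[41/2,45/2] -> miss, prune
      N21 x:[12,14] y:[10,17] z:[23/2,15] -> hit [12,14], descend [6, 17]
        N6 x:[25/2,27/2] y:[10,14] z:[23/2,13] -> hit [25/2,13] leaf, test {P6@t=25/2}
        N17 x:[12,14] y:[13,17] z:[13,15] -> hit [13,14] leaf, test {P14@t=13}
    N19 x:[8,49/2] y:[-18,8] z:[12,51/2] -> miss, prune
  N25 x:[5,39/2] y:[-22,17] z:[5,25/2] -> hit [5,25/2], descend [7, 10]
    N7 x:[5,39/2] y:[4,17] z:[13/2,12] -> hit [13/2,12], descend [2, 8]
      N2 x:[5,17/2] y:[4,17] z:[9,12] -> miss, prune
      N8 x:[25/2,39/2] y:[4,13] z:[13/2,11] -> miss, prune
    N10 x:[7,37/2] y:[-22,-8] z:[5,25/2] -> miss, prune

order=[0, 11, 14, 3, 21, 6, 17, 19, 25, 7, 2, 8, 10]  |boxes|=13  |leaves|=2  hit=P6

== RESULT ==
13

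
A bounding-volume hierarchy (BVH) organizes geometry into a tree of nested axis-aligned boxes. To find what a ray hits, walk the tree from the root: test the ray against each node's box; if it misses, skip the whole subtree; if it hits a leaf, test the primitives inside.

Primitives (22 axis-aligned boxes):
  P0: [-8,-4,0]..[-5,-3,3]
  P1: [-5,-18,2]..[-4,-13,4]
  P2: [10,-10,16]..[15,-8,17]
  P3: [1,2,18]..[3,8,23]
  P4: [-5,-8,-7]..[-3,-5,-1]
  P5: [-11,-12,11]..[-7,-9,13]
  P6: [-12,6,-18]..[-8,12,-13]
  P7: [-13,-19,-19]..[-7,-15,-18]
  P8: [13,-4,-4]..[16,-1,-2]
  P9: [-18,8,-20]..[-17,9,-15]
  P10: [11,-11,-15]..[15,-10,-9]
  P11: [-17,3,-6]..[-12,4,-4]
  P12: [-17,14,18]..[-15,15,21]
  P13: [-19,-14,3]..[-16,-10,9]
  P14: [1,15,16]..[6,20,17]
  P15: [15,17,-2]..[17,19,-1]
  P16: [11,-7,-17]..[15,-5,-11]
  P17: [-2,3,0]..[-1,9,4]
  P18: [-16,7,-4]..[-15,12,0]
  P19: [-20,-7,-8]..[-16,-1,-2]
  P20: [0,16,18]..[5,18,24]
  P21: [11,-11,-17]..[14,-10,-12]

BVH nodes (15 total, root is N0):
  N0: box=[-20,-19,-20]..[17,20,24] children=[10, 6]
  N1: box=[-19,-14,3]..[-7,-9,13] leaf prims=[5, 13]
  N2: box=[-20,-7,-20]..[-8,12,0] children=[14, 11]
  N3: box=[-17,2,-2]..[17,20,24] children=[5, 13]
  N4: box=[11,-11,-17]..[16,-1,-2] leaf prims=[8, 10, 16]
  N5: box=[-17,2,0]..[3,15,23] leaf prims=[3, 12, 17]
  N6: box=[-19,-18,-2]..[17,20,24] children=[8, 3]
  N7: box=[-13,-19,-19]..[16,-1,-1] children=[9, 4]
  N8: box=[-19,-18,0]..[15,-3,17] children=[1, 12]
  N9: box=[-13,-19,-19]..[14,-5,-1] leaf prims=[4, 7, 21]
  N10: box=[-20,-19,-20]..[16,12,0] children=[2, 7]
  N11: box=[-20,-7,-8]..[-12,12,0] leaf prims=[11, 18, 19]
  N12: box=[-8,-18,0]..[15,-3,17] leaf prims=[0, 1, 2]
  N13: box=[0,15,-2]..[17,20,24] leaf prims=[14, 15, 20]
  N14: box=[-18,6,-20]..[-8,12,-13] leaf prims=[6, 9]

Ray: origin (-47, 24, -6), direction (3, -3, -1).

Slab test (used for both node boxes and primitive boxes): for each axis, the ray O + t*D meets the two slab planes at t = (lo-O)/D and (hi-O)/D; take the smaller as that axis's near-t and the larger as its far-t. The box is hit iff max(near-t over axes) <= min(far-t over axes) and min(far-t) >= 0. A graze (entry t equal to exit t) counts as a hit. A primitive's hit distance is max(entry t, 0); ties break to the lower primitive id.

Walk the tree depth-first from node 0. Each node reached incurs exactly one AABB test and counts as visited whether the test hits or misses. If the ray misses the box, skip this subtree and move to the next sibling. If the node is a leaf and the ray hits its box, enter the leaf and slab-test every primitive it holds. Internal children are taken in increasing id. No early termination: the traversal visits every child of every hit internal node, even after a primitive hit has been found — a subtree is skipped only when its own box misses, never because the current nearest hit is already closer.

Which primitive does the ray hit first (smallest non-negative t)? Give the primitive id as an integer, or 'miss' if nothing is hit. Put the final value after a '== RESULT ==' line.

Trace the traversal:
N0 x:[9,64/3] y:[4/3,43/3] z:[-30,14] -> hit [9,14], descend [6, 10]
  N6 x:[28/3,64/3] y:[4/3,14] z:[-30,-4] -> miss, prune
  N10 x:[9,21] y:[4,43/3] z:[-6,14] -> hit [9,14], descend [2, 7]
    N2 x:[9,13] y:[4,31/3] z:[-6,14] -> hit [9,31/3], descend [11, 14]
      N11 x:[9,35/3] y:[4,31/3] z:[-6,2] -> miss, prune
      N14 x:[29/3,13] y:[4,6] z:[7,14] -> miss, prune
    N7 x:[34/3,21] y:[25/3,43/3] z:[-5,13] -> hit [34/3,13], descend [4, 9]
      N4 x:[58/3,21] y:[25/3,35/3] z:[-4,11] -> miss, prune
      N9 x:[34/3,61/3] y:[29/3,43/3] z:[-5,13] -> hit [34/3,13] leaf, test {P4(miss), P7@t=13, P21(miss)}

order=[0, 6, 10, 2, 11, 14, 7, 4, 9]  |boxes|=9  |leaves|=1  hit=P7

== RESULT ==
7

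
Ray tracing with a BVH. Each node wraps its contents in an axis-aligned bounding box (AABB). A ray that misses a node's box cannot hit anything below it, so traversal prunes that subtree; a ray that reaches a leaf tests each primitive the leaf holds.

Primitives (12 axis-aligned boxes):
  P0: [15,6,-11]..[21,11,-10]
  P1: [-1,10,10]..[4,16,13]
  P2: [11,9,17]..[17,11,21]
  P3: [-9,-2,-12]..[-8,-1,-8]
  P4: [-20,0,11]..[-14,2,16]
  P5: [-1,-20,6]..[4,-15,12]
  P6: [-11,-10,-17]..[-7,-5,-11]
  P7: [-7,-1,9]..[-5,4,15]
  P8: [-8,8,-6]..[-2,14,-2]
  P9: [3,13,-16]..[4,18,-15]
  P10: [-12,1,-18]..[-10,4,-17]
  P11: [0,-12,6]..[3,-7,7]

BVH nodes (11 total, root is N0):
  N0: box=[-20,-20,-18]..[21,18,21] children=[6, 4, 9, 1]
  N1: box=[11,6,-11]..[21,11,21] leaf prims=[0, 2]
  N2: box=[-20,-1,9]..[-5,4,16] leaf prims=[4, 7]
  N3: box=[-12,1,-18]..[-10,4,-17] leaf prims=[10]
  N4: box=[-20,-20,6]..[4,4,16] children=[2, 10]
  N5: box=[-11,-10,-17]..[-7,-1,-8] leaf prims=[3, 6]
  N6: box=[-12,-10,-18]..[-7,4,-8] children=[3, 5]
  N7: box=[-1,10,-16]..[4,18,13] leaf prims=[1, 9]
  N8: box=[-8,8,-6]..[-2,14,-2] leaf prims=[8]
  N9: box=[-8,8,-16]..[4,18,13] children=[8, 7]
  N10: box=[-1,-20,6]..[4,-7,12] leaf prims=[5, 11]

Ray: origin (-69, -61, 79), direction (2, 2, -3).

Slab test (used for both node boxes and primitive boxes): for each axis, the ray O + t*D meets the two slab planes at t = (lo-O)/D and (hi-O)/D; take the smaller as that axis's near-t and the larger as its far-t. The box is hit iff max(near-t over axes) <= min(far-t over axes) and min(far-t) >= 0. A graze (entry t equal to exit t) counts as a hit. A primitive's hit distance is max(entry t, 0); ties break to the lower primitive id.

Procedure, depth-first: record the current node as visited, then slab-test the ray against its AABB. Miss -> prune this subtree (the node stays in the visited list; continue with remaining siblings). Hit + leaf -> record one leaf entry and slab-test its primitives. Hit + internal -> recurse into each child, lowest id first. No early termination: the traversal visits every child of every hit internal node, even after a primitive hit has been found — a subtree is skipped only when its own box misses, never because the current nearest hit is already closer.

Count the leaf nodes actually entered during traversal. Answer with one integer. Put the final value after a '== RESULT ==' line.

Walk:
N0 x:[49/2,45] y:[41/2,79/2] z:[58/3,97/3] -> hit [49/2,97/3], descend [1, 4, 6, 9]
  N1 x:[40,45] y:[67/2,36] z:[58/3,30] -> miss, prune
  N4 x:[49/2,73/2] y:[41/2,65/2] z:[21,73/3] -> miss, prune
  N6 x:[57/2,31] y:[51/2,65/2] z:[29,97/3] -> hit [29,31], descend [3, 5]
    N3 x:[57/2,59/2] y:[31,65/2] z:[32,97/3] -> miss, prune
    N5 x:[29,31] y:[51/2,30] z:[29,32] -> hit [29,30] leaf, test {P3@t=30, P6(miss)}
  N9 x:[61/2,73/2] y:[69/2,79/2] z:[22,95/3] -> miss, prune

order=[0, 1, 4, 6, 3, 5, 9]  |boxes|=7  |leaves|=1  hit=P3

== RESULT ==
1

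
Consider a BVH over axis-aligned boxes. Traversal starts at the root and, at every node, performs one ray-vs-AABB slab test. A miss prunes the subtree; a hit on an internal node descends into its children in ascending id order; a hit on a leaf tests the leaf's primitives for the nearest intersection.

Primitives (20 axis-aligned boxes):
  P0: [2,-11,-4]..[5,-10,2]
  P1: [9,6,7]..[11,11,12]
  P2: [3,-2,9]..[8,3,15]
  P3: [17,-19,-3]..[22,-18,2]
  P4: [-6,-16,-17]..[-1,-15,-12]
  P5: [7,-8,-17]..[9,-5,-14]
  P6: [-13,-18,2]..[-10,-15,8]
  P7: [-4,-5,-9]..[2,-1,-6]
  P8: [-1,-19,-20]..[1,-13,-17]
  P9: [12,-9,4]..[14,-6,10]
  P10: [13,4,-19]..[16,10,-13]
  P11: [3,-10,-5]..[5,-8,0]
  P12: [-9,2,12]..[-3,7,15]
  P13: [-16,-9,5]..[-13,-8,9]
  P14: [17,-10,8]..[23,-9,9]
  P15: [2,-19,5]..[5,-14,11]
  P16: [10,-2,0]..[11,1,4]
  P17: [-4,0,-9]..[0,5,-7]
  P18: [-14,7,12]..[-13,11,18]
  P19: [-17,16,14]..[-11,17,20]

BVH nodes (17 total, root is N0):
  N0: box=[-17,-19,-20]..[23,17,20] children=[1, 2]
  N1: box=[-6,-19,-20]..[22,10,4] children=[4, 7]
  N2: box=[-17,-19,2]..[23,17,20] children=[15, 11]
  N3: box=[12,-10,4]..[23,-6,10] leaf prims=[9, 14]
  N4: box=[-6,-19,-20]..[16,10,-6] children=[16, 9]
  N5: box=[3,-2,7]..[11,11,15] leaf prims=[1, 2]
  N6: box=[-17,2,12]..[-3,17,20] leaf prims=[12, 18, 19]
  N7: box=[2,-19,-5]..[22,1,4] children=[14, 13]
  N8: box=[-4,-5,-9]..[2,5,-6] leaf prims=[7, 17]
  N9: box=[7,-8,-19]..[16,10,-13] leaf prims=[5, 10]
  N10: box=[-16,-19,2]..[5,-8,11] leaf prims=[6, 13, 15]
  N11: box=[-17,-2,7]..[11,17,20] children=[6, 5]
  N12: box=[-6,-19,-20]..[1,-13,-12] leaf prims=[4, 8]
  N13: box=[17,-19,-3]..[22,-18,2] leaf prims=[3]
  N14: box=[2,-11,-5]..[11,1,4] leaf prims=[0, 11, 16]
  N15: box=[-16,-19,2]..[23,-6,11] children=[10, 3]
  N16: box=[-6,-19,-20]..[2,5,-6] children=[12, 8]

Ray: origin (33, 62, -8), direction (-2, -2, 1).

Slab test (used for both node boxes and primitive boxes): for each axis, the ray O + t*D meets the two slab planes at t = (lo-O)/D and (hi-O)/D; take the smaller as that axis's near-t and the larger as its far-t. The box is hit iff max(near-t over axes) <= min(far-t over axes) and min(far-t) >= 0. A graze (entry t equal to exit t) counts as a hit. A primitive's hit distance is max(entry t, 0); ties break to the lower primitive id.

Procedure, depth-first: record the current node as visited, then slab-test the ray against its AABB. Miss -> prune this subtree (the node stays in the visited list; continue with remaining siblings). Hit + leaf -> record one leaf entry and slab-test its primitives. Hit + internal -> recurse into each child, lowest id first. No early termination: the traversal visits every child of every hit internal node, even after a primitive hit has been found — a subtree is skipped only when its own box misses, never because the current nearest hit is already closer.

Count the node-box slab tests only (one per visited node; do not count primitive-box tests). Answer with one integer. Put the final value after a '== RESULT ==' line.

Walk:
N0 x:[5,25] y:[45/2,81/2] z:[-12,28] -> hit [45/2,25], descend [1, 2]
  N1 x:[11/2,39/2] y:[26,81/2] z:[-12,12] -> miss, prune
  N2 x:[5,25] y:[45/2,81/2] z:[10,28] -> hit [45/2,25], descend [11, 15]
    N11 x:[11,25] y:[45/2,32] z:[15,28] -> hit [45/2,25], descend [5, 6]
      N5 x:[11,15] y:[51/2,32] z:[15,23] -> miss, prune
      N6 x:[18,25] y:[45/2,30] z:[20,28] -> hit [45/2,25] leaf, test {P12(miss), P18(miss), P19@t=45/2}
    N15 x:[5,49/2] y:[34,81/2] z:[10,19] -> miss, prune

Summary -> nodes [0, 1, 2, 11, 5, 6, 15]; box-tests=7; leaf-entries=1; first=P19

== RESULT ==
7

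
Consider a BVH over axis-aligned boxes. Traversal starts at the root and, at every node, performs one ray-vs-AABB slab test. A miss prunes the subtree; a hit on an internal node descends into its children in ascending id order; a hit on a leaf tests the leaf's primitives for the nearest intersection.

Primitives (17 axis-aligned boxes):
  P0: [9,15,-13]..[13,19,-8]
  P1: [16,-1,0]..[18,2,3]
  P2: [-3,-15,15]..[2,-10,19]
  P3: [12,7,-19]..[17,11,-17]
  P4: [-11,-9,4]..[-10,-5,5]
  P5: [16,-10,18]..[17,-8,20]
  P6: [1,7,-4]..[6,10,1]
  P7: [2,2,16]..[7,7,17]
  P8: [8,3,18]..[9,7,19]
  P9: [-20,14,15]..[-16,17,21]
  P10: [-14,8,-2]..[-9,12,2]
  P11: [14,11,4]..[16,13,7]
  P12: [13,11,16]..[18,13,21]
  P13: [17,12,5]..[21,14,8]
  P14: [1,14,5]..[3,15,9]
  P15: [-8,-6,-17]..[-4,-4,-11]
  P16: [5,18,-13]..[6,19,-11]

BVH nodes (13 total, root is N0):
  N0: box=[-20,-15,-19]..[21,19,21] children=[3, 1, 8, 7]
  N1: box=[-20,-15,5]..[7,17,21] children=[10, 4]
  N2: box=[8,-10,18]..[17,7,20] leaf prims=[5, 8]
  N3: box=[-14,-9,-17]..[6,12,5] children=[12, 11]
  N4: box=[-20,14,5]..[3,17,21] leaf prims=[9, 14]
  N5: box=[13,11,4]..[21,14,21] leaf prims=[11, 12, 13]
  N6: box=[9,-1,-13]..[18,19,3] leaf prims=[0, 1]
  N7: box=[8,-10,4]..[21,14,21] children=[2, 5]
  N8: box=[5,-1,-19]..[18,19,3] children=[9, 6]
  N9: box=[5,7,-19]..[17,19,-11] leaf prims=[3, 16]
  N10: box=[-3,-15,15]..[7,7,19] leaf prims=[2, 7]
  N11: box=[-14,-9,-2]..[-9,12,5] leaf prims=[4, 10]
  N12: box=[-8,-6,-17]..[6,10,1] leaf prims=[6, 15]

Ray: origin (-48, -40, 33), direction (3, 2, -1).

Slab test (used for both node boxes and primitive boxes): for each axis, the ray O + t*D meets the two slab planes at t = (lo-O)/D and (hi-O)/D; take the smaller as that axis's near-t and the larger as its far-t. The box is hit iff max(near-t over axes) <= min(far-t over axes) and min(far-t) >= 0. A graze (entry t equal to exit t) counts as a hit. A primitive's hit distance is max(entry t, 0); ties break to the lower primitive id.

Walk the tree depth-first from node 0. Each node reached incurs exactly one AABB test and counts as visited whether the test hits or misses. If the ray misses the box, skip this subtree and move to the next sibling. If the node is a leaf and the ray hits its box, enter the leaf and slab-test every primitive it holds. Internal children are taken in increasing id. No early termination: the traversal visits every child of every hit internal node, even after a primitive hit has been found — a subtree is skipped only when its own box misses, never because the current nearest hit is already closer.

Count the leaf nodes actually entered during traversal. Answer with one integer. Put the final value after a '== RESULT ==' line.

Trace the traversal:
N0 x:[28/3,23] y:[25/2,59/2] z:[12,52] -> hit [25/2,23], descend [1, 3, 7, 8]
  N1 x:[28/3,55/3] y:[25/2,57/2] z:[12,28] -> hit [25/2,55/3], descend [4, 10]
    N4 x:[28/3,17] y:[27,57/2] z:[12,28] -> miss, prune
    N10 x:[15,55/3] y:[25/2,47/2] z:[14,18] -> hit [15,18] leaf, test {P2@t=15, P7(miss)}
  N3 x:[34/3,18] y:[31/2,26] z:[28,50] -> miss, prune
  N7 x:[56/3,23] y:[15,27] z:[12,29] -> hit [56/3,23], descend [2, 5]
    N2 x:[56/3,65/3] y:[15,47/2] z:[13,15] -> miss, prune
    N5 x:[61/3,23] y:[51/2,27] z:[12,29] -> miss, prune
  N8 x:[53/3,22] y:[39/2,59/2] z:[30,52] -> miss, prune

Visited [0, 1, 4, 10, 3, 7, 2, 5, 8]. Tests: 9 box, 1 leaf. Nearest: P2.

== RESULT ==
1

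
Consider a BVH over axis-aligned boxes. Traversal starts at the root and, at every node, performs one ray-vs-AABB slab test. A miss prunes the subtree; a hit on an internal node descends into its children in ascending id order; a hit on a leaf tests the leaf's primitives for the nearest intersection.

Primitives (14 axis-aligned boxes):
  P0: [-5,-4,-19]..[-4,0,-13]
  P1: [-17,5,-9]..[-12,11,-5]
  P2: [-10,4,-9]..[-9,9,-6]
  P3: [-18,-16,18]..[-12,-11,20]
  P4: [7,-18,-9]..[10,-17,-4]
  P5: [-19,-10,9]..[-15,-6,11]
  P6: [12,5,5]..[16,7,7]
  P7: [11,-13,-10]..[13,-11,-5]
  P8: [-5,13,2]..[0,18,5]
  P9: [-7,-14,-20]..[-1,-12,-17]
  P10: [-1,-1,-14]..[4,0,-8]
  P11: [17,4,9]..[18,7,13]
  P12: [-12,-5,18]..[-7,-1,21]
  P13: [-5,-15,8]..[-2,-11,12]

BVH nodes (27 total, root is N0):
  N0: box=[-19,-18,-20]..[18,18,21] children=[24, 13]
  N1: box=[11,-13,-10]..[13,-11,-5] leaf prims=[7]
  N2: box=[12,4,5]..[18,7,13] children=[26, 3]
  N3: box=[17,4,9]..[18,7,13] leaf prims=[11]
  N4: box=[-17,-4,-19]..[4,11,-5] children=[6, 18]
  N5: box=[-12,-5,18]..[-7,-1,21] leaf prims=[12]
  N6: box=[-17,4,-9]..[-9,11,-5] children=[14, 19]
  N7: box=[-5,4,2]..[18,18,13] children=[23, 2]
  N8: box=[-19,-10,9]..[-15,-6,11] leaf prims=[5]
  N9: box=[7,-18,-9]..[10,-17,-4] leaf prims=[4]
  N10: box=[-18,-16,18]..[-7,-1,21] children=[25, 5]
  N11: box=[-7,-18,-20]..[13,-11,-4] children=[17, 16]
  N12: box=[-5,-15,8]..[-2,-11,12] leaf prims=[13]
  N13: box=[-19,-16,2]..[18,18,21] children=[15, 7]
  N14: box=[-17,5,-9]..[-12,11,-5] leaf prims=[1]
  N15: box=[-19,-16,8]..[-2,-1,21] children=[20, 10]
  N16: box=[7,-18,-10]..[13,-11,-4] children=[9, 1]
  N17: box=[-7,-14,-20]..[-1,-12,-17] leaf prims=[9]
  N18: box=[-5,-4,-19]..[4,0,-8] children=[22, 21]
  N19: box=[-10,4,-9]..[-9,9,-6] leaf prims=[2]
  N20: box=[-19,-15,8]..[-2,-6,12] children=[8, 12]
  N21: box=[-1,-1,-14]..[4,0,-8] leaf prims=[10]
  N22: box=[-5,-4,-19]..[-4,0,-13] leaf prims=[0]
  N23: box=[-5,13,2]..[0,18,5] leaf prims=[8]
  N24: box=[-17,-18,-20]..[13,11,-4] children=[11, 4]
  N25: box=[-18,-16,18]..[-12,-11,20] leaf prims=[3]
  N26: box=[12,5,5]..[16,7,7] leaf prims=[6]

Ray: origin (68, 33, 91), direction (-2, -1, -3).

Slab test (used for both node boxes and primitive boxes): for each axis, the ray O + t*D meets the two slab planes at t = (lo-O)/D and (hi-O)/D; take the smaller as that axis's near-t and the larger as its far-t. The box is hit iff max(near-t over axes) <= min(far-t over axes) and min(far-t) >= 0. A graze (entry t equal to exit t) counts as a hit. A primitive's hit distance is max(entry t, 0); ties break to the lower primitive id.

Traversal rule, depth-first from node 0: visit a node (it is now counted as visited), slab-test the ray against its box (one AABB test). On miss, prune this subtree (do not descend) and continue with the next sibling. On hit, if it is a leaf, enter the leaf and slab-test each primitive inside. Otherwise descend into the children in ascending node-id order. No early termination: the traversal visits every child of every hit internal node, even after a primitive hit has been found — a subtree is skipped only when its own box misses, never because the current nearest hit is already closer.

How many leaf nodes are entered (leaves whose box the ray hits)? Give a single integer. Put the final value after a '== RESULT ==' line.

Walk:
N0 x:[25,87/2] y:[15,51] z:[70/3,37] -> hit [25,37], descend [13, 24]
  N13 x:[25,87/2] y:[15,49] z:[70/3,89/3] -> hit [25,89/3], descend [7, 15]
    N7 x:[25,73/2] y:[15,29] z:[26,89/3] -> hit [26,29], descend [2, 23]
      N2 x:[25,28] y:[26,29] z:[26,86/3] -> hit [26,28], descend [3, 26]
        N3 x:[25,51/2] y:[26,29] z:[26,82/3] -> miss, prune
        N26 x:[26,28] y:[26,28] z:[28,86/3] -> hit [28,28] leaf, test {P6@t=28}
      N23 x:[34,73/2] y:[15,20] z:[86/3,89/3] -> miss, prune
    N15 x:[35,87/2] y:[34,49] z:[70/3,83/3] -> miss, prune
  N24 x:[55/2,85/2] y:[22,51] z:[95/3,37] -> hit [95/3,37], descend [4, 11]
    N4 x:[32,85/2] y:[22,37] z:[32,110/3] -> hit [32,110/3], descend [6, 18]
      N6 x:[77/2,85/2] y:[22,29] z:[32,100/3] -> miss, prune
      N18 x:[32,73/2] y:[33,37] z:[33,110/3] -> hit [33,73/2], descend [21, 22]
        N21 x:[32,69/2] y:[33,34] z:[33,35] -> hit [33,34] leaf, test {P10@t=33}
        N22 x:[36,73/2] y:[33,37] z:[104/3,110/3] -> hit [36,73/2] leaf, test {P0@t=36}
    N11 x:[55/2,75/2] y:[44,51] z:[95/3,37] -> miss, prune

order=[0, 13, 7, 2, 3, 26, 23, 15, 24, 4, 6, 18, 21, 22, 11]  |boxes|=15  |leaves|=3  hit=P6

== RESULT ==
3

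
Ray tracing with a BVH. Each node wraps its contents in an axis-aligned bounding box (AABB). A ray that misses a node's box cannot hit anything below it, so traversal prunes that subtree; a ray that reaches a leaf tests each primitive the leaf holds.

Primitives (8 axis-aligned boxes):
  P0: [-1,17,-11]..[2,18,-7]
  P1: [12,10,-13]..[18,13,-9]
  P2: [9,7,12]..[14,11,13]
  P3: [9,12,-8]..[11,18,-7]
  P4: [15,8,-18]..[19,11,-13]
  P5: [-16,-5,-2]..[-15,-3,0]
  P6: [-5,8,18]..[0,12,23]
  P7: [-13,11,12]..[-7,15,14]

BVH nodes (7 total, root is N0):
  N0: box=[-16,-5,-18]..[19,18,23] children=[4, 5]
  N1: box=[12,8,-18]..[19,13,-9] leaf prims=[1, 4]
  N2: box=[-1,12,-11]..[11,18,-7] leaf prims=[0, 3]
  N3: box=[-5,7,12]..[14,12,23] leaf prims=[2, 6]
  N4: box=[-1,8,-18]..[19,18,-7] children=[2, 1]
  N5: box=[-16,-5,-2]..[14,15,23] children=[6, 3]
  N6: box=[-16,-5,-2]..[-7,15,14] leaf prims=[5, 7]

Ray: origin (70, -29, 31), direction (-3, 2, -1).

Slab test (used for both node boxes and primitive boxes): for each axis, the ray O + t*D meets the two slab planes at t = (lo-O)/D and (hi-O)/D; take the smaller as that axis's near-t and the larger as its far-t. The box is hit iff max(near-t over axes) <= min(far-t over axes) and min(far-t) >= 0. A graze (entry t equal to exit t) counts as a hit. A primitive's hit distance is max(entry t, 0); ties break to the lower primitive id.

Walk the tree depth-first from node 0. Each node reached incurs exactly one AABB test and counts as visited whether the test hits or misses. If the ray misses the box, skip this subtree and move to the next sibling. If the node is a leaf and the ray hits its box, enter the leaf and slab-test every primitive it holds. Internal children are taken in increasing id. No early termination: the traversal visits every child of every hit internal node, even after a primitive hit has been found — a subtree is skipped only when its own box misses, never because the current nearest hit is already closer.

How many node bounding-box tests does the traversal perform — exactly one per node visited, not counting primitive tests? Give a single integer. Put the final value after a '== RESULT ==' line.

Traverse from the root:
N0 x:[17,86/3] y:[12,47/2] z:[8,49] -> hit [17,47/2], descend [4, 5]
  N4 x:[17,71/3] y:[37/2,47/2] z:[38,49] -> miss, prune
  N5 x:[56/3,86/3] y:[12,22] z:[8,33] -> hit [56/3,22], descend [3, 6]
    N3 x:[56/3,25] y:[18,41/2] z:[8,19] -> hit [56/3,19] leaf, test {P2@t=56/3, P6(miss)}
    N6 x:[77/3,86/3] y:[12,22] z:[17,33] -> miss, prune

order=[0, 4, 5, 3, 6]  |boxes|=5  |leaves|=1  hit=P2

== RESULT ==
5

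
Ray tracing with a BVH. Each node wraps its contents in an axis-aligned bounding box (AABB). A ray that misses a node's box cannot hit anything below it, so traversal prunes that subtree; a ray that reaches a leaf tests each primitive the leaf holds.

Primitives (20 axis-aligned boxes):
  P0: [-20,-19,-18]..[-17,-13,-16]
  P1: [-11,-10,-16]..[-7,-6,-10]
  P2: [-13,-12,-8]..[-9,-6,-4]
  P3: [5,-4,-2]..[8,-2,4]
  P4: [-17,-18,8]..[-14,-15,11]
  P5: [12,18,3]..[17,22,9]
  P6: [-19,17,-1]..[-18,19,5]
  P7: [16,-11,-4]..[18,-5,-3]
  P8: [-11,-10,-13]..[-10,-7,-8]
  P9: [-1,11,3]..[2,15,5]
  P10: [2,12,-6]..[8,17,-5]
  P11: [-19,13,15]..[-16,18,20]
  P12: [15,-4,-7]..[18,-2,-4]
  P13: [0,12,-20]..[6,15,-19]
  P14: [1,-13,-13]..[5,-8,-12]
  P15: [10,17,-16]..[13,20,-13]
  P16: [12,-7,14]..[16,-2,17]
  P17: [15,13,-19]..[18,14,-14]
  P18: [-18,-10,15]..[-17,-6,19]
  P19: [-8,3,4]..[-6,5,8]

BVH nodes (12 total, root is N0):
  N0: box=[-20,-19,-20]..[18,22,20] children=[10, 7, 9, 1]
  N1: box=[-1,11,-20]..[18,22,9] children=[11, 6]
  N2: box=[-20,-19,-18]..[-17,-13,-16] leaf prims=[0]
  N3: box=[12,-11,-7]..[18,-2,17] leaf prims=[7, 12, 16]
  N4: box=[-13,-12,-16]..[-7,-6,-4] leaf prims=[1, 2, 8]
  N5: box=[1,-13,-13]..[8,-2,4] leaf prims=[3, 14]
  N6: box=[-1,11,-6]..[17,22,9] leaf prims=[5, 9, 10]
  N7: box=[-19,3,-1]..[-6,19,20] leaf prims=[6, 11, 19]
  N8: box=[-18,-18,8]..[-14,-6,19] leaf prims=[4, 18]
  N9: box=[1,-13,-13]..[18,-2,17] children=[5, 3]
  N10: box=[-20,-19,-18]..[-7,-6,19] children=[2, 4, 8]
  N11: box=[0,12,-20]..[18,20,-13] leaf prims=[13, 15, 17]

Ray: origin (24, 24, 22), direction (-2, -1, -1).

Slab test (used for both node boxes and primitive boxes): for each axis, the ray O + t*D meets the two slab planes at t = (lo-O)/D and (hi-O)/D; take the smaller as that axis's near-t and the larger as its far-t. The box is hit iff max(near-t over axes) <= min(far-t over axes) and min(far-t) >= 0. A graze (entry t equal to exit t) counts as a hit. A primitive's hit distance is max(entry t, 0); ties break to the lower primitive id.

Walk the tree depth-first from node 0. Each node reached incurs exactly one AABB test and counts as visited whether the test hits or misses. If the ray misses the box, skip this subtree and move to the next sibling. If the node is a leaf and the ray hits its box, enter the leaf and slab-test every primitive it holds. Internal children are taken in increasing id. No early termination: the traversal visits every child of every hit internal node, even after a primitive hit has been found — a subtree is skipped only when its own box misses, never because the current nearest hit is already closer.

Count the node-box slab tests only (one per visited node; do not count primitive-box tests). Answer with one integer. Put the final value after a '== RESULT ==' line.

Traverse from the root:
N0 x:[3,22] y:[2,43] z:[2,42] -> hit [3,22], descend [1, 7, 9, 10]
  N1 x:[3,25/2] y:[2,13] z:[13,42] -> miss, prune
  N7 x:[15,43/2] y:[5,21] z:[2,23] -> hit [15,21] leaf, test {P6(miss), P11(miss), P19(miss)}
  N9 x:[3,23/2] y:[26,37] z:[5,35] -> miss, prune
  N10 x:[31/2,22] y:[30,43] z:[3,40] -> miss, prune

5 AABB tests over nodes [0, 1, 7, 9, 10]; 1 leaf entered; closest miss.

== RESULT ==
5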